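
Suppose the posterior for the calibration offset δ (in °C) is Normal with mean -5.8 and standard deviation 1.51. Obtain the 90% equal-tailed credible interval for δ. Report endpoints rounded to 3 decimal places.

The posterior is symmetric, so the 90% equal-tailed interval is δ = -5.8 ± z·1.51 with z = 1.645.
Half-width: 1.645 × 1.51 = 2.484.
-5.8 − 2.484 = -8.284; -5.8 + 2.484 = -3.316.

[-8.284, -3.316]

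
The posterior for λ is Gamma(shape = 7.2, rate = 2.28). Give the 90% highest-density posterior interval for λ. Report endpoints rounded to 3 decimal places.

[1.280, 4.966]

The posterior is unimodal and skewed, so the HPD interval has equal density at both endpoints and is the shortest 90% interval.
Solving f(1.280) = f(4.966) with F(4.966) − F(1.280) = 0.90 gives [1.280, 4.966].
For comparison, the equal-tailed interval is [1.501, 5.309]; the HPD is narrower and shifted toward the mode.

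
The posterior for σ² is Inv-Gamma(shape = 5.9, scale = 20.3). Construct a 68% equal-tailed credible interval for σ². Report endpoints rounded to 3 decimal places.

[2.462, 5.717]

Inverse-Gamma(5.9, 20.3) quantiles: F⁻¹(0.16) and F⁻¹(0.84).
Equivalently, 1/σ² ~ Gamma(5.9, rate = 20.3); invert its 0.84 and 0.16 quantiles.
Posterior mean ≈ 4.143, SD ≈ 2.098; a Normal approximation gives roughly [2.057, 6.229].
Exact: lower = 2.462; upper = 5.717.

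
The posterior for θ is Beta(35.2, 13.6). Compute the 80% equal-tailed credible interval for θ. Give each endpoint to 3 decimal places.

Posterior: Beta(35.2, 13.6).
Equal-tailed 80% interval: the 0.1 and 0.9 quantiles of Beta(35.2, 13.6).
Posterior mean ≈ 0.721, SD ≈ 0.064; a Normal approximation gives roughly [0.640, 0.803].
Exact: F⁻¹(0.1) = 0.638; F⁻¹(0.9) = 0.801.

[0.638, 0.801]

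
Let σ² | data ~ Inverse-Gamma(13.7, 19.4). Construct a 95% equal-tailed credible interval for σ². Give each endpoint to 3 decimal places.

[0.888, 2.610]

Inverse-Gamma(13.7, 19.4) quantiles: F⁻¹(0.025) and F⁻¹(0.975).
Equivalently, 1/σ² ~ Gamma(13.7, rate = 19.4); invert its 0.975 and 0.025 quantiles.
Posterior mean ≈ 1.528, SD ≈ 0.447; a Normal approximation gives roughly [0.652, 2.403].
Exact: lower = 0.888; upper = 2.610.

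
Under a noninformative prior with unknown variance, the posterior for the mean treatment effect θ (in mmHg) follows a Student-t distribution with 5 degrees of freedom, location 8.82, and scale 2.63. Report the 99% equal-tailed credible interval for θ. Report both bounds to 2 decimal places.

The t_5 distribution is symmetric; the 99% interval is 8.82 ± t·2.63 with t_{0.995,5} = 4.032.
Half-width: 4.032 × 2.63 = 10.60.
8.82 − 10.60 = -1.78; 8.82 + 10.60 = 19.42.

[-1.78, 19.42]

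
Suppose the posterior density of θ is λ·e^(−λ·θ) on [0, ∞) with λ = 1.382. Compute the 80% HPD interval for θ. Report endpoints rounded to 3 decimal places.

[0.000, 1.165]

The exponential density is strictly decreasing on [0, ∞), so the HPD interval is anchored at 0: [0, q] with P(θ ≤ q) = 0.80.
q = −ln(1 − 0.80) / 1.382 = 1.6094 / 1.382 = 1.165.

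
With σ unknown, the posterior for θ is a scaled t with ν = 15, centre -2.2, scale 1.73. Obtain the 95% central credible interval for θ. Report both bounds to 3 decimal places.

[-5.887, 1.487]

The t_15 distribution is symmetric; the 95% interval is -2.2 ± t·1.73 with t_{0.975,15} = 2.131.
Half-width: 2.131 × 1.73 = 3.687.
-2.2 − 3.687 = -5.887; -2.2 + 3.687 = 1.487.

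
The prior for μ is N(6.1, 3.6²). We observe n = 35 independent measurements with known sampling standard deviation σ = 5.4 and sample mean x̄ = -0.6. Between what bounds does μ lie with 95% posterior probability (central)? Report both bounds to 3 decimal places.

[-1.929, 1.539]

Posterior precision = 1/3.6² + 35/5.4² = 0.0772 + 1.2003 = 1.2774, so posterior SD = 0.8848.
Posterior mean = (6.1/3.6² + 35·-0.6/5.4²) / 1.2774 = -0.1953.
Interval: -0.1953 ± 1.960 × 0.8848 → [-1.929, 1.539].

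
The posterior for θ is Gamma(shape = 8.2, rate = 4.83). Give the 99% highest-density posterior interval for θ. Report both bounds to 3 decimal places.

The posterior is unimodal and skewed, so the HPD interval has equal density at both endpoints and is the shortest 99% interval.
Solving f(0.469) = f(3.439) with F(3.439) − F(0.469) = 0.99 gives [0.469, 3.439].
For comparison, the equal-tailed interval is [0.555, 3.608]; the HPD is narrower and shifted toward the mode.

[0.469, 3.439]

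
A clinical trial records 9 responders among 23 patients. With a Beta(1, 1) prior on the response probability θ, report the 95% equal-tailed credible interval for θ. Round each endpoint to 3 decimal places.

[0.221, 0.594]

Posterior: Beta(1+9, 1+14) = Beta(10, 15).
Equal-tailed 95% interval: the 0.025 and 0.975 quantiles of Beta(10, 15).
Posterior mean ≈ 0.400, SD ≈ 0.096; a Normal approximation gives roughly [0.212, 0.588].
Exact: F⁻¹(0.025) = 0.221; F⁻¹(0.975) = 0.594.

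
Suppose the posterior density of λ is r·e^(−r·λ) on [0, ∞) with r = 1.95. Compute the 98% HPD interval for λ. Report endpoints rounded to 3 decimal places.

[0.000, 2.006]

The exponential density is strictly decreasing on [0, ∞), so the HPD interval is anchored at 0: [0, q] with P(λ ≤ q) = 0.98.
q = −ln(1 − 0.98) / 1.95 = 3.9120 / 1.95 = 2.006.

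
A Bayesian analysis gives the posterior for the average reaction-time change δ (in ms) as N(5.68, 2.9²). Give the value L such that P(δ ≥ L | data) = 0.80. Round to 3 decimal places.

Need L with P(δ ≥ L) = 0.80: L = 5.68 − z_{0.2}·2.9.
z = 0.842; L = 5.68 − 0.842 × 2.9 = 3.239.

3.239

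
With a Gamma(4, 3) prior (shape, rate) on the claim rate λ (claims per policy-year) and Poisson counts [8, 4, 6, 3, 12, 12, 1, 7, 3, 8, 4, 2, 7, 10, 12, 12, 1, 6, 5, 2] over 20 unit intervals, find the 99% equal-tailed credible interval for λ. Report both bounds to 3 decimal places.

[4.418, 6.962]

Posterior: Gamma(4+125, 3+20) = Gamma(129, 23) (shape, rate).
Equal-tailed 99% interval: Gamma(129, 23) quantiles at 0.005 and 0.995.
Posterior mean ≈ 5.609, SD ≈ 0.494; a Normal approximation gives roughly [4.337, 6.881].
Exact: lower = 4.418; upper = 6.962.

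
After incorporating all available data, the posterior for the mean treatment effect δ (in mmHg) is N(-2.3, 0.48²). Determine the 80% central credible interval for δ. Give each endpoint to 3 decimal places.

The posterior is symmetric, so the 80% equal-tailed interval is δ = -2.3 ± z·0.48 with z = 1.282.
Half-width: 1.282 × 0.48 = 0.615.
-2.3 − 0.615 = -2.915; -2.3 + 0.615 = -1.685.

[-2.915, -1.685]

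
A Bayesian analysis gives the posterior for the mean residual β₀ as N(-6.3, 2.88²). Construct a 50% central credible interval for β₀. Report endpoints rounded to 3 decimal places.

The posterior is symmetric, so the 50% equal-tailed interval is β₀ = -6.3 ± z·2.88 with z = 0.674.
Half-width: 0.674 × 2.88 = 1.943.
-6.3 − 1.943 = -8.243; -6.3 + 1.943 = -4.357.

[-8.243, -4.357]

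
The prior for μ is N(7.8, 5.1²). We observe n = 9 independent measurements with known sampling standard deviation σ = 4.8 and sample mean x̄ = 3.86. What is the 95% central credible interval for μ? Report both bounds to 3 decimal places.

[1.221, 7.205]

Posterior precision = 1/5.1² + 9/4.8² = 0.0384 + 0.3906 = 0.4291, so posterior SD = 1.5266.
Posterior mean = (7.8/5.1² + 9·3.86/4.8²) / 0.4291 = 4.2130.
Interval: 4.2130 ± 1.960 × 1.5266 → [1.221, 7.205].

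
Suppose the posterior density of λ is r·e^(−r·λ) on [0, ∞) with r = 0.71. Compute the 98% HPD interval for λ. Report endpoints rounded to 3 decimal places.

[0.000, 5.510]

The exponential density is strictly decreasing on [0, ∞), so the HPD interval is anchored at 0: [0, q] with P(λ ≤ q) = 0.98.
q = −ln(1 − 0.98) / 0.71 = 3.9120 / 0.71 = 5.510.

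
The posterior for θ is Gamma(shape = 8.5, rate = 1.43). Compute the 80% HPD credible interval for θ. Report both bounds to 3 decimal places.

The posterior is unimodal and skewed, so the HPD interval has equal density at both endpoints and is the shortest 80% interval.
Solving f(3.138) = f(8.132) with F(8.132) − F(3.138) = 0.80 gives [3.138, 8.132].
For comparison, the equal-tailed interval is [3.526, 8.661]; the HPD is narrower and shifted toward the mode.

[3.138, 8.132]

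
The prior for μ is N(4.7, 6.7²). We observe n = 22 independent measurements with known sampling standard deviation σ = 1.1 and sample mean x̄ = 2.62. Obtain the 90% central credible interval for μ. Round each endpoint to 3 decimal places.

[2.237, 3.008]

Posterior precision = 1/6.7² + 22/1.1² = 0.0223 + 18.1818 = 18.2041, so posterior SD = 0.2344.
Posterior mean = (4.7/6.7² + 22·2.62/1.1²) / 18.2041 = 2.6225.
Interval: 2.6225 ± 1.645 × 0.2344 → [2.237, 3.008].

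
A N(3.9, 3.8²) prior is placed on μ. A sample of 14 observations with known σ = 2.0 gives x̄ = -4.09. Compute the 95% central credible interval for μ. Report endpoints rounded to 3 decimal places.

[-4.972, -2.898]

Posterior precision = 1/3.8² + 14/2.0² = 0.0693 + 3.5000 = 3.5693, so posterior SD = 0.5293.
Posterior mean = (3.9/3.8² + 14·-4.09/2.0²) / 3.5693 = -3.9350.
Interval: -3.9350 ± 1.960 × 0.5293 → [-4.972, -2.898].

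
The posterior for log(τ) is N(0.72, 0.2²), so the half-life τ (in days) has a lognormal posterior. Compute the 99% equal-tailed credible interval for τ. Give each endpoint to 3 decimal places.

[1.227, 3.439]

On the log scale the 99% interval is 0.72 ± 2.576 × 0.2 = [0.2048, 1.2352].
Exponentiate: [e^0.2048, e^1.2352] = [1.227, 3.439].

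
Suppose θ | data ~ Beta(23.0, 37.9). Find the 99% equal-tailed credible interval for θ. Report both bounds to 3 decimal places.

[0.229, 0.541]

Posterior: Beta(23.0, 37.9).
Equal-tailed 99% interval: the 0.005 and 0.995 quantiles of Beta(23.0, 37.9).
Posterior mean ≈ 0.378, SD ≈ 0.062; a Normal approximation gives roughly [0.219, 0.536].
Exact: F⁻¹(0.005) = 0.229; F⁻¹(0.995) = 0.541.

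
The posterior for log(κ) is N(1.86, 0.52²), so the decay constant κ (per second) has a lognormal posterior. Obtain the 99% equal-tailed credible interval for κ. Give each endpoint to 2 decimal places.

On the log scale the 99% interval is 1.86 ± 2.576 × 0.52 = [0.5206, 3.1994].
Exponentiate: [e^0.5206, e^3.1994] = [1.68, 24.52].

[1.68, 24.52]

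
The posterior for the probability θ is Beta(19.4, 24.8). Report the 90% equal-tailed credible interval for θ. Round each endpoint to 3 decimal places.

Posterior: Beta(19.4, 24.8).
Equal-tailed 90% interval: the 0.05 and 0.95 quantiles of Beta(19.4, 24.8).
Posterior mean ≈ 0.439, SD ≈ 0.074; a Normal approximation gives roughly [0.318, 0.560].
Exact: F⁻¹(0.05) = 0.319; F⁻¹(0.95) = 0.562.

[0.319, 0.562]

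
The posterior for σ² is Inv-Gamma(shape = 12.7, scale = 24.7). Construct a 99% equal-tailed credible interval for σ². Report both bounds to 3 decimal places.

[1.041, 4.585]

Inverse-Gamma(12.7, 24.7) quantiles: F⁻¹(0.005) and F⁻¹(0.995).
Equivalently, 1/σ² ~ Gamma(12.7, rate = 24.7); invert its 0.995 and 0.005 quantiles.
Posterior mean ≈ 2.111, SD ≈ 0.645; a Normal approximation gives roughly [0.449, 3.774].
Exact: lower = 1.041; upper = 4.585.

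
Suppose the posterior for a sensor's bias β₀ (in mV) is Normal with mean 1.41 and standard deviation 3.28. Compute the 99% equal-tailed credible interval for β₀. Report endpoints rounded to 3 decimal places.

[-7.039, 9.859]

The posterior is symmetric, so the 99% equal-tailed interval is β₀ = 1.41 ± z·3.28 with z = 2.576.
Half-width: 2.576 × 3.28 = 8.449.
1.41 − 8.449 = -7.039; 1.41 + 8.449 = 9.859.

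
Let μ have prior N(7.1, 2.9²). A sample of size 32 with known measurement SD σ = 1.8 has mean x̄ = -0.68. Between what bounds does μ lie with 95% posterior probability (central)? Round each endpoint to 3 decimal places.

[-1.207, 0.032]

Posterior precision = 1/2.9² + 32/1.8² = 0.1189 + 9.8765 = 9.9954, so posterior SD = 0.3163.
Posterior mean = (7.1/2.9² + 32·-0.68/1.8²) / 9.9954 = -0.5874.
Interval: -0.5874 ± 1.960 × 0.3163 → [-1.207, 0.032].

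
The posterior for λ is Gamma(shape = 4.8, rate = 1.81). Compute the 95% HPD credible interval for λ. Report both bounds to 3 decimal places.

The posterior is unimodal and skewed, so the HPD interval has equal density at both endpoints and is the shortest 95% interval.
Solving f(0.609) = f(5.049) with F(5.049) − F(0.609) = 0.95 gives [0.609, 5.049].
For comparison, the equal-tailed interval is [0.836, 5.498]; the HPD is narrower and shifted toward the mode.

[0.609, 5.049]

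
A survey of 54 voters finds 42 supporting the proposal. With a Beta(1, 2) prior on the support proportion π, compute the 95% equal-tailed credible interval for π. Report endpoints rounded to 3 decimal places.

Posterior: Beta(1+42, 2+12) = Beta(43, 14).
Equal-tailed 95% interval: the 0.025 and 0.975 quantiles of Beta(43, 14).
Posterior mean ≈ 0.754, SD ≈ 0.057; a Normal approximation gives roughly [0.644, 0.865].
Exact: F⁻¹(0.025) = 0.636; F⁻¹(0.975) = 0.856.

[0.636, 0.856]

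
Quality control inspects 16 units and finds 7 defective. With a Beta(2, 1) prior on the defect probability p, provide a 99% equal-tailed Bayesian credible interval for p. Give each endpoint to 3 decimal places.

Posterior: Beta(2+7, 1+9) = Beta(9, 10).
Equal-tailed 99% interval: the 0.005 and 0.995 quantiles of Beta(9, 10).
Posterior mean ≈ 0.474, SD ≈ 0.112; a Normal approximation gives roughly [0.186, 0.761].
Exact: F⁻¹(0.005) = 0.205; F⁻¹(0.995) = 0.753.

[0.205, 0.753]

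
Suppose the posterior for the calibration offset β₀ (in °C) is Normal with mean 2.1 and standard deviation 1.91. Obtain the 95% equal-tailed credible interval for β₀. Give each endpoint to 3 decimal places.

The posterior is symmetric, so the 95% equal-tailed interval is β₀ = 2.1 ± z·1.91 with z = 1.960.
Half-width: 1.960 × 1.91 = 3.744.
2.1 − 3.744 = -1.644; 2.1 + 3.744 = 5.844.

[-1.644, 5.844]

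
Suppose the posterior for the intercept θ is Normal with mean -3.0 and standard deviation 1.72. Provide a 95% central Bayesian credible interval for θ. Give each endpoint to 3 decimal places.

The posterior is symmetric, so the 95% equal-tailed interval is θ = -3.0 ± z·1.72 with z = 1.960.
Half-width: 1.960 × 1.72 = 3.371.
-3.0 − 3.371 = -6.371; -3.0 + 3.371 = 0.371.

[-6.371, 0.371]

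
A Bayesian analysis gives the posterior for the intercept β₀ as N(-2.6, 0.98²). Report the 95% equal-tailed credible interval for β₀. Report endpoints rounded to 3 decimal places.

The posterior is symmetric, so the 95% equal-tailed interval is β₀ = -2.6 ± z·0.98 with z = 1.960.
Half-width: 1.960 × 0.98 = 1.921.
-2.6 − 1.921 = -4.521; -2.6 + 1.921 = -0.679.

[-4.521, -0.679]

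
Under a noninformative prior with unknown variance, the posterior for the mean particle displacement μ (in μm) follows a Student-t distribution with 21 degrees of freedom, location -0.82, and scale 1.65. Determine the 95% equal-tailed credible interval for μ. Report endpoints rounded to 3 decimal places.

The t_21 distribution is symmetric; the 95% interval is -0.82 ± t·1.65 with t_{0.975,21} = 2.080.
Half-width: 2.080 × 1.65 = 3.431.
-0.82 − 3.431 = -4.251; -0.82 + 3.431 = 2.611.

[-4.251, 2.611]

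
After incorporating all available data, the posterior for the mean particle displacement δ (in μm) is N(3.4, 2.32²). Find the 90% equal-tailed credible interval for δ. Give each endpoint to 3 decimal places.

The posterior is symmetric, so the 90% equal-tailed interval is δ = 3.4 ± z·2.32 with z = 1.645.
Half-width: 1.645 × 2.32 = 3.816.
3.4 − 3.816 = -0.416; 3.4 + 3.816 = 7.216.

[-0.416, 7.216]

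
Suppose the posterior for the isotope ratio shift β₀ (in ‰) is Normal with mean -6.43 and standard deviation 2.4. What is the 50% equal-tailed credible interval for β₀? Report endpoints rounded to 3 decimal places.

[-8.049, -4.811]

The posterior is symmetric, so the 50% equal-tailed interval is β₀ = -6.43 ± z·2.4 with z = 0.674.
Half-width: 0.674 × 2.4 = 1.619.
-6.43 − 1.619 = -8.049; -6.43 + 1.619 = -4.811.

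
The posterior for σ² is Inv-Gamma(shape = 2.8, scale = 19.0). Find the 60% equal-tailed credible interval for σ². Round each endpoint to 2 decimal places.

Inverse-Gamma(2.8, 19.0) quantiles: F⁻¹(0.2) and F⁻¹(0.8).
Equivalently, 1/σ² ~ Gamma(2.8, rate = 19.0); invert its 0.8 and 0.2 quantiles.
Posterior mean ≈ 10.56, SD ≈ 11.80; a Normal approximation gives roughly [0.62, 20.49].
Exact: lower = 4.72; upper = 13.69.

[4.72, 13.69]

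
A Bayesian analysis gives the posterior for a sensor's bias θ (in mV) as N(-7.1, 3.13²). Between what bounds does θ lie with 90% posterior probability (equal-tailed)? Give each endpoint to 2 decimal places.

The posterior is symmetric, so the 90% equal-tailed interval is θ = -7.1 ± z·3.13 with z = 1.645.
Half-width: 1.645 × 3.13 = 5.15.
-7.1 − 5.15 = -12.25; -7.1 + 5.15 = -1.95.

[-12.25, -1.95]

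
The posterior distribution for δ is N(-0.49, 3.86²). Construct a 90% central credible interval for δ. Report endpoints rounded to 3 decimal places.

The posterior is symmetric, so the 90% equal-tailed interval is δ = -0.49 ± z·3.86 with z = 1.645.
Half-width: 1.645 × 3.86 = 6.349.
-0.49 − 6.349 = -6.839; -0.49 + 6.349 = 5.859.

[-6.839, 5.859]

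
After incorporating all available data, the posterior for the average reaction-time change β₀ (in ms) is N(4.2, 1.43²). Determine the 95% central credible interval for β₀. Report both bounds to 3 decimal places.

[1.397, 7.003]

The posterior is symmetric, so the 95% equal-tailed interval is β₀ = 4.2 ± z·1.43 with z = 1.960.
Half-width: 1.960 × 1.43 = 2.803.
4.2 − 2.803 = 1.397; 4.2 + 2.803 = 7.003.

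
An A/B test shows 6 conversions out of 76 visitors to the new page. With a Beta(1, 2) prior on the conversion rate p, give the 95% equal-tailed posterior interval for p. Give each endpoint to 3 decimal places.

[0.037, 0.160]

Posterior: Beta(1+6, 2+70) = Beta(7, 72).
Equal-tailed 95% interval: the 0.025 and 0.975 quantiles of Beta(7, 72).
Posterior mean ≈ 0.089, SD ≈ 0.032; a Normal approximation gives roughly [0.026, 0.151].
Exact: F⁻¹(0.025) = 0.037; F⁻¹(0.975) = 0.160.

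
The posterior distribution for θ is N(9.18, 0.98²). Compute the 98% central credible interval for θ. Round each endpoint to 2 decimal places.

The posterior is symmetric, so the 98% equal-tailed interval is θ = 9.18 ± z·0.98 with z = 2.326.
Half-width: 2.326 × 0.98 = 2.28.
9.18 − 2.28 = 6.90; 9.18 + 2.28 = 11.46.

[6.90, 11.46]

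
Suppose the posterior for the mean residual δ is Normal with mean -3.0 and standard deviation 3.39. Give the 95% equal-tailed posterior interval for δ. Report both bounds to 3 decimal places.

[-9.644, 3.644]

The posterior is symmetric, so the 95% equal-tailed interval is δ = -3.0 ± z·3.39 with z = 1.960.
Half-width: 1.960 × 3.39 = 6.644.
-3.0 − 6.644 = -9.644; -3.0 + 6.644 = 3.644.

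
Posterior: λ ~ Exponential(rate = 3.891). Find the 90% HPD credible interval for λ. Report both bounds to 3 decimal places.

The exponential density is strictly decreasing on [0, ∞), so the HPD interval is anchored at 0: [0, q] with P(λ ≤ q) = 0.90.
q = −ln(1 − 0.90) / 3.891 = 2.3026 / 3.891 = 0.592.

[0.000, 0.592]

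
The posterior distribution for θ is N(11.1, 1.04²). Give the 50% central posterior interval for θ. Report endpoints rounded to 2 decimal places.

The posterior is symmetric, so the 50% equal-tailed interval is θ = 11.1 ± z·1.04 with z = 0.674.
Half-width: 0.674 × 1.04 = 0.70.
11.1 − 0.70 = 10.40; 11.1 + 0.70 = 11.80.

[10.40, 11.80]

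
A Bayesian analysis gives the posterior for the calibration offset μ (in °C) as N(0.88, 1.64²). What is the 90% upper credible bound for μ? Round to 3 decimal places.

2.982

Need U with P(μ ≤ U) = 0.90: U = 0.88 + z_{0.1}·1.64.
z = 1.282; U = 0.88 + 1.282 × 1.64 = 2.982.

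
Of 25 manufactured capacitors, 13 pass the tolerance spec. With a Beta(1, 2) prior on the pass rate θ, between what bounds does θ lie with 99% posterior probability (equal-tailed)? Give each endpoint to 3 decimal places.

Posterior: Beta(1+13, 2+12) = Beta(14, 14).
Equal-tailed 99% interval: the 0.005 and 0.995 quantiles of Beta(14, 14).
Posterior mean ≈ 0.500, SD ≈ 0.093; a Normal approximation gives roughly [0.261, 0.739].
Exact: F⁻¹(0.005) = 0.269; F⁻¹(0.995) = 0.731.

[0.269, 0.731]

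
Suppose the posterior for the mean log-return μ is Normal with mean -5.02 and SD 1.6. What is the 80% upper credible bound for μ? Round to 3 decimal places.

-3.673

Need U with P(μ ≤ U) = 0.80: U = -5.02 + z_{0.2}·1.6.
z = 0.842; U = -5.02 + 0.842 × 1.6 = -3.673.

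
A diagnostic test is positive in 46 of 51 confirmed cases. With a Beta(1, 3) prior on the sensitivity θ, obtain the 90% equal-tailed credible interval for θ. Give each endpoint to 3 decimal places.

[0.770, 0.924]

Posterior: Beta(1+46, 3+5) = Beta(47, 8).
Equal-tailed 90% interval: the 0.05 and 0.95 quantiles of Beta(47, 8).
Posterior mean ≈ 0.855, SD ≈ 0.047; a Normal approximation gives roughly [0.777, 0.932].
Exact: F⁻¹(0.05) = 0.770; F⁻¹(0.95) = 0.924.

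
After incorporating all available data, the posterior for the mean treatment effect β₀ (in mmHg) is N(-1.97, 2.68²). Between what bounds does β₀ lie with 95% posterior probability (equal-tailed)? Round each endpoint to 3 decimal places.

The posterior is symmetric, so the 95% equal-tailed interval is β₀ = -1.97 ± z·2.68 with z = 1.960.
Half-width: 1.960 × 2.68 = 5.253.
-1.97 − 5.253 = -7.223; -1.97 + 5.253 = 3.283.

[-7.223, 3.283]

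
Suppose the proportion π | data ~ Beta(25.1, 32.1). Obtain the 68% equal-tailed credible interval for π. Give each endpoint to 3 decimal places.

Posterior: Beta(25.1, 32.1).
Equal-tailed 68% interval: the 0.16 and 0.84 quantiles of Beta(25.1, 32.1).
Posterior mean ≈ 0.439, SD ≈ 0.065; a Normal approximation gives roughly [0.374, 0.503].
Exact: F⁻¹(0.16) = 0.374; F⁻¹(0.84) = 0.504.

[0.374, 0.504]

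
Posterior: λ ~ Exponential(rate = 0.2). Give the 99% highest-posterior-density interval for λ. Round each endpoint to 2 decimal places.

The exponential density is strictly decreasing on [0, ∞), so the HPD interval is anchored at 0: [0, q] with P(λ ≤ q) = 0.99.
q = −ln(1 − 0.99) / 0.2 = 4.6052 / 0.2 = 23.03.

[0.00, 23.03]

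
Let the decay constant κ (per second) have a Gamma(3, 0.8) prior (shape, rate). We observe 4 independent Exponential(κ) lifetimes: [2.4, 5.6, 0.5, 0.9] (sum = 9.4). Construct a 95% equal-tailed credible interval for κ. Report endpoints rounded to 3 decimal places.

[0.276, 1.280]

Posterior: Gamma(3+4, 0.8+9.4) = Gamma(7, 10.2) (shape, rate).
Equal-tailed 95% interval: Gamma(7, 10.2) quantiles at 0.025 and 0.975.
Posterior mean ≈ 0.686, SD ≈ 0.259; a Normal approximation gives roughly [0.178, 1.195].
Exact: lower = 0.276; upper = 1.280.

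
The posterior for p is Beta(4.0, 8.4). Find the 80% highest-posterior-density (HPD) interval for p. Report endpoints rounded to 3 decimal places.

The posterior is unimodal and skewed, so the HPD interval has equal density at both endpoints and is the shortest 80% interval.
Solving f(0.143) = f(0.472) with F(0.472) − F(0.143) = 0.80 gives [0.143, 0.472].
For comparison, the equal-tailed interval is [0.163, 0.496]; the HPD is narrower and shifted toward the mode.

[0.143, 0.472]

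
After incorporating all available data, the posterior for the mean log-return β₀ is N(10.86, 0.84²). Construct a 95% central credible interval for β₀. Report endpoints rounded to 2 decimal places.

[9.21, 12.51]

The posterior is symmetric, so the 95% equal-tailed interval is β₀ = 10.86 ± z·0.84 with z = 1.960.
Half-width: 1.960 × 0.84 = 1.65.
10.86 − 1.65 = 9.21; 10.86 + 1.65 = 12.51.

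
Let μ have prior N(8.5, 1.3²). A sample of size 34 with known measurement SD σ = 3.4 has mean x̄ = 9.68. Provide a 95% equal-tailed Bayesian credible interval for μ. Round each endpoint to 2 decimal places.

[8.44, 10.53]

Posterior precision = 1/1.3² + 34/3.4² = 0.5917 + 2.9412 = 3.5329, so posterior SD = 0.5320.
Posterior mean = (8.5/1.3² + 34·9.68/3.4²) / 3.5329 = 9.4824.
Interval: 9.4824 ± 1.960 × 0.5320 → [8.44, 10.53].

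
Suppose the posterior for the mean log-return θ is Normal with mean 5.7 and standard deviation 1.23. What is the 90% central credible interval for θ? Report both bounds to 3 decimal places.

The posterior is symmetric, so the 90% equal-tailed interval is θ = 5.7 ± z·1.23 with z = 1.645.
Half-width: 1.645 × 1.23 = 2.023.
5.7 − 2.023 = 3.677; 5.7 + 2.023 = 7.723.

[3.677, 7.723]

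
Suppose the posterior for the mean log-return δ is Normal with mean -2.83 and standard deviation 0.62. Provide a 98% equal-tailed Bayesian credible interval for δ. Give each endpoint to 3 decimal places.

[-4.272, -1.388]

The posterior is symmetric, so the 98% equal-tailed interval is δ = -2.83 ± z·0.62 with z = 2.326.
Half-width: 2.326 × 0.62 = 1.442.
-2.83 − 1.442 = -4.272; -2.83 + 1.442 = -1.388.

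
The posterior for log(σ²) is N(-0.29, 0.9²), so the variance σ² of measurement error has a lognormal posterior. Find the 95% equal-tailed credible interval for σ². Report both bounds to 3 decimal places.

On the log scale the 95% interval is -0.29 ± 1.960 × 0.9 = [-2.0540, 1.4740].
Exponentiate: [e^-2.0540, e^1.4740] = [0.128, 4.367].

[0.128, 4.367]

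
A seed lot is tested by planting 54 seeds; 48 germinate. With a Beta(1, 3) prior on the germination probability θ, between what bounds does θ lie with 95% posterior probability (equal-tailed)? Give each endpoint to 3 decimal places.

[0.742, 0.925]

Posterior: Beta(1+48, 3+6) = Beta(49, 9).
Equal-tailed 95% interval: the 0.025 and 0.975 quantiles of Beta(49, 9).
Posterior mean ≈ 0.845, SD ≈ 0.047; a Normal approximation gives roughly [0.752, 0.937].
Exact: F⁻¹(0.025) = 0.742; F⁻¹(0.975) = 0.925.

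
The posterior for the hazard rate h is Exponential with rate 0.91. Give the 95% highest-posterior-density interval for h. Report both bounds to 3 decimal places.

[0.000, 3.292]

The exponential density is strictly decreasing on [0, ∞), so the HPD interval is anchored at 0: [0, q] with P(h ≤ q) = 0.95.
q = −ln(1 − 0.95) / 0.91 = 2.9957 / 0.91 = 3.292.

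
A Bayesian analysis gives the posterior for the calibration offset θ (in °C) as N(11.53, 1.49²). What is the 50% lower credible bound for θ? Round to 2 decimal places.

11.53

Need L with P(θ ≥ L) = 0.50: L = 11.53 − z_{0.5}·1.49.
z = 0.000; L = 11.53 − 0.000 × 1.49 = 11.53.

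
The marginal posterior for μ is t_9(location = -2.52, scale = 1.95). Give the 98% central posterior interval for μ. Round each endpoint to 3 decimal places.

The t_9 distribution is symmetric; the 98% interval is -2.52 ± t·1.95 with t_{0.99,9} = 2.821.
Half-width: 2.821 × 1.95 = 5.502.
-2.52 − 5.502 = -8.022; -2.52 + 5.502 = 2.982.

[-8.022, 2.982]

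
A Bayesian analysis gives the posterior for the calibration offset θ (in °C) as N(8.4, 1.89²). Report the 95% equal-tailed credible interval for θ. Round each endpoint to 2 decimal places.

The posterior is symmetric, so the 95% equal-tailed interval is θ = 8.4 ± z·1.89 with z = 1.960.
Half-width: 1.960 × 1.89 = 3.70.
8.4 − 3.70 = 4.70; 8.4 + 3.70 = 12.10.

[4.70, 12.10]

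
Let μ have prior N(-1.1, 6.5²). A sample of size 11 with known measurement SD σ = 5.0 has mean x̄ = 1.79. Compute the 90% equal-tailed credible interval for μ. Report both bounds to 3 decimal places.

Posterior precision = 1/6.5² + 11/5.0² = 0.0237 + 0.4400 = 0.4637, so posterior SD = 1.4686.
Posterior mean = (-1.1/6.5² + 11·1.79/5.0²) / 0.4637 = 1.6425.
Interval: 1.6425 ± 1.645 × 1.4686 → [-0.773, 4.058].

[-0.773, 4.058]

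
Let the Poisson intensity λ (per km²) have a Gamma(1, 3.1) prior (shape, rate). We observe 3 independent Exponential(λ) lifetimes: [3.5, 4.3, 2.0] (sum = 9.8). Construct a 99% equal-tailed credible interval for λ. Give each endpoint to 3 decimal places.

[0.052, 0.851]

Posterior: Gamma(1+3, 3.1+9.8) = Gamma(4, 12.9) (shape, rate).
Equal-tailed 99% interval: Gamma(4, 12.9) quantiles at 0.005 and 0.995.
Posterior mean ≈ 0.310, SD ≈ 0.155; a Normal approximation gives roughly [-0.089, 0.709].
Exact: lower = 0.052; upper = 0.851.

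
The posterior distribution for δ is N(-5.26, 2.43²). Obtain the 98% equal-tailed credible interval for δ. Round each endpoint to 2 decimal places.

[-10.91, 0.39]

The posterior is symmetric, so the 98% equal-tailed interval is δ = -5.26 ± z·2.43 with z = 2.326.
Half-width: 2.326 × 2.43 = 5.65.
-5.26 − 5.65 = -10.91; -5.26 + 5.65 = 0.39.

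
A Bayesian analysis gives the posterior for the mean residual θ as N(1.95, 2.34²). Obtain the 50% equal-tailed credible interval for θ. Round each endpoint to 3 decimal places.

[0.372, 3.528]

The posterior is symmetric, so the 50% equal-tailed interval is θ = 1.95 ± z·2.34 with z = 0.674.
Half-width: 0.674 × 2.34 = 1.578.
1.95 − 1.578 = 0.372; 1.95 + 1.578 = 3.528.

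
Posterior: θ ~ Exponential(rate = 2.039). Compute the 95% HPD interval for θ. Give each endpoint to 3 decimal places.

The exponential density is strictly decreasing on [0, ∞), so the HPD interval is anchored at 0: [0, q] with P(θ ≤ q) = 0.95.
q = −ln(1 − 0.95) / 2.039 = 2.9957 / 2.039 = 1.469.

[0.000, 1.469]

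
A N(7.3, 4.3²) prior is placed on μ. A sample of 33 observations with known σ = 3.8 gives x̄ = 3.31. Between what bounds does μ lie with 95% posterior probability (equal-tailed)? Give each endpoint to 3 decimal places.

Posterior precision = 1/4.3² + 33/3.8² = 0.0541 + 2.2853 = 2.3394, so posterior SD = 0.6538.
Posterior mean = (7.3/4.3² + 33·3.31/3.8²) / 2.3394 = 3.4022.
Interval: 3.4022 ± 1.960 × 0.6538 → [2.121, 4.684].

[2.121, 4.684]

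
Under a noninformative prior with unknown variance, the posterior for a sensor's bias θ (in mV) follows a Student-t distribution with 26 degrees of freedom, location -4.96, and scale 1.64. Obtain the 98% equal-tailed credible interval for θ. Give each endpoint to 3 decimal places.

The t_26 distribution is symmetric; the 98% interval is -4.96 ± t·1.64 with t_{0.99,26} = 2.479.
Half-width: 2.479 × 1.64 = 4.065.
-4.96 − 4.065 = -9.025; -4.96 + 4.065 = -0.895.

[-9.025, -0.895]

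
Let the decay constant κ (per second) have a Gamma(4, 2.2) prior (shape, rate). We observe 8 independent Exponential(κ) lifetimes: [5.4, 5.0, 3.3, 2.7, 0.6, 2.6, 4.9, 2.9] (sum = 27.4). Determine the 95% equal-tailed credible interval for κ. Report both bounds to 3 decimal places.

Posterior: Gamma(4+8, 2.2+27.4) = Gamma(12, 29.6) (shape, rate).
Equal-tailed 95% interval: Gamma(12, 29.6) quantiles at 0.025 and 0.975.
Posterior mean ≈ 0.405, SD ≈ 0.117; a Normal approximation gives roughly [0.176, 0.635].
Exact: lower = 0.209; upper = 0.665.

[0.209, 0.665]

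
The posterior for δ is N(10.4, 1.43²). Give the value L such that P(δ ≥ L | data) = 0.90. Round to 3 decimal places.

8.567

Need L with P(δ ≥ L) = 0.90: L = 10.4 − z_{0.1}·1.43.
z = 1.282; L = 10.4 − 1.282 × 1.43 = 8.567.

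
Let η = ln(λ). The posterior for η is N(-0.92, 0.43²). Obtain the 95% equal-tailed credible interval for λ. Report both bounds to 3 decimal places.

On the log scale the 95% interval is -0.92 ± 1.960 × 0.43 = [-1.7628, -0.0772].
Exponentiate: [e^-1.7628, e^-0.0772] = [0.172, 0.926].

[0.172, 0.926]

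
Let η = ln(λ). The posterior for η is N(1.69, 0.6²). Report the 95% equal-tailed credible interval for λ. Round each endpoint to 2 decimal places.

On the log scale the 95% interval is 1.69 ± 1.960 × 0.6 = [0.5140, 2.8660].
Exponentiate: [e^0.5140, e^2.8660] = [1.67, 17.57].

[1.67, 17.57]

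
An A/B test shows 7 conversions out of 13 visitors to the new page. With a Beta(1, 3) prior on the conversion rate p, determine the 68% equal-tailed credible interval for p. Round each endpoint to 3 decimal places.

[0.350, 0.591]

Posterior: Beta(1+7, 3+6) = Beta(8, 9).
Equal-tailed 68% interval: the 0.16 and 0.84 quantiles of Beta(8, 9).
Posterior mean ≈ 0.471, SD ≈ 0.118; a Normal approximation gives roughly [0.354, 0.588].
Exact: F⁻¹(0.16) = 0.350; F⁻¹(0.84) = 0.591.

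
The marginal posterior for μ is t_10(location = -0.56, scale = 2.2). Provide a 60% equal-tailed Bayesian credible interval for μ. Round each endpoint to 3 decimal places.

The t_10 distribution is symmetric; the 60% interval is -0.56 ± t·2.2 with t_{0.8,10} = 0.879.
Half-width: 0.879 × 2.2 = 1.934.
-0.56 − 1.934 = -2.494; -0.56 + 1.934 = 1.374.

[-2.494, 1.374]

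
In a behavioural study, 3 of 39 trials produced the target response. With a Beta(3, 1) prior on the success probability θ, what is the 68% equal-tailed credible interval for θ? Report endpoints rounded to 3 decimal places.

Posterior: Beta(3+3, 1+36) = Beta(6, 37).
Equal-tailed 68% interval: the 0.16 and 0.84 quantiles of Beta(6, 37).
Posterior mean ≈ 0.140, SD ≈ 0.052; a Normal approximation gives roughly [0.088, 0.191].
Exact: F⁻¹(0.16) = 0.088; F⁻¹(0.84) = 0.191.

[0.088, 0.191]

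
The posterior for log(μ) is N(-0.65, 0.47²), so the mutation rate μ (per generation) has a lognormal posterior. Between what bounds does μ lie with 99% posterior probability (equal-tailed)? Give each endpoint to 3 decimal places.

[0.156, 1.752]

On the log scale the 99% interval is -0.65 ± 2.576 × 0.47 = [-1.8606, 0.5606].
Exponentiate: [e^-1.8606, e^0.5606] = [0.156, 1.752].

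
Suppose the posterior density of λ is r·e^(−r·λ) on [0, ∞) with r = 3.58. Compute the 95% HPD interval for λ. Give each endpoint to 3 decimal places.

The exponential density is strictly decreasing on [0, ∞), so the HPD interval is anchored at 0: [0, q] with P(λ ≤ q) = 0.95.
q = −ln(1 − 0.95) / 3.58 = 2.9957 / 3.58 = 0.837.

[0.000, 0.837]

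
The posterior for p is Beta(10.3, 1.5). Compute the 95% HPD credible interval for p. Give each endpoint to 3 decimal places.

The posterior is unimodal and skewed, so the HPD interval has equal density at both endpoints and is the shortest 95% interval.
Solving f(0.690) = f(1.000) with F(1.000) − F(0.690) = 0.95 gives [0.690, 1.000].
For comparison, the equal-tailed interval is [0.642, 0.990]; the HPD is narrower and shifted toward the mode.

[0.690, 1.000]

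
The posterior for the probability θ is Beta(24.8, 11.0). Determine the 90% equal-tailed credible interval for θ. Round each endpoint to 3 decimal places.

[0.562, 0.812]

Posterior: Beta(24.8, 11.0).
Equal-tailed 90% interval: the 0.05 and 0.95 quantiles of Beta(24.8, 11.0).
Posterior mean ≈ 0.693, SD ≈ 0.076; a Normal approximation gives roughly [0.568, 0.818].
Exact: F⁻¹(0.05) = 0.562; F⁻¹(0.95) = 0.812.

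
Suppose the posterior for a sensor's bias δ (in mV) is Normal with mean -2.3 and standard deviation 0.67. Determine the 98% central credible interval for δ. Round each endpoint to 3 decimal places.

[-3.859, -0.741]

The posterior is symmetric, so the 98% equal-tailed interval is δ = -2.3 ± z·0.67 with z = 2.326.
Half-width: 2.326 × 0.67 = 1.559.
-2.3 − 1.559 = -3.859; -2.3 + 1.559 = -0.741.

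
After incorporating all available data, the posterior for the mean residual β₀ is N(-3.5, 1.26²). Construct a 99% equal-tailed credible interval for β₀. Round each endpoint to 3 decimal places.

[-6.746, -0.254]

The posterior is symmetric, so the 99% equal-tailed interval is β₀ = -3.5 ± z·1.26 with z = 2.576.
Half-width: 2.576 × 1.26 = 3.246.
-3.5 − 3.246 = -6.746; -3.5 + 3.246 = -0.254.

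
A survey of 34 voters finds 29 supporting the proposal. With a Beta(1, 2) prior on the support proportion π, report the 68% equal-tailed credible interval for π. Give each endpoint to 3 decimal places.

[0.747, 0.874]

Posterior: Beta(1+29, 2+5) = Beta(30, 7).
Equal-tailed 68% interval: the 0.16 and 0.84 quantiles of Beta(30, 7).
Posterior mean ≈ 0.811, SD ≈ 0.064; a Normal approximation gives roughly [0.748, 0.874].
Exact: F⁻¹(0.16) = 0.747; F⁻¹(0.84) = 0.874.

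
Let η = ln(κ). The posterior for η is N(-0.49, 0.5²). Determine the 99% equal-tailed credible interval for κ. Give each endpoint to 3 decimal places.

[0.169, 2.221]

On the log scale the 99% interval is -0.49 ± 2.576 × 0.5 = [-1.7779, 0.7979].
Exponentiate: [e^-1.7779, e^0.7979] = [0.169, 2.221].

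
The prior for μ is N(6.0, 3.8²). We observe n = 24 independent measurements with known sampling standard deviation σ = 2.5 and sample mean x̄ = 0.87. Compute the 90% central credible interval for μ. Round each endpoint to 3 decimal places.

[0.129, 1.793]

Posterior precision = 1/3.8² + 24/2.5² = 0.0693 + 3.8400 = 3.9093, so posterior SD = 0.5058.
Posterior mean = (6.0/3.8² + 24·0.87/2.5²) / 3.9093 = 0.9609.
Interval: 0.9609 ± 1.645 × 0.5058 → [0.129, 1.793].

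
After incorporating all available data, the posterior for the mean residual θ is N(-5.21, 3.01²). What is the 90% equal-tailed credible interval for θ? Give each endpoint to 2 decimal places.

[-10.16, -0.26]

The posterior is symmetric, so the 90% equal-tailed interval is θ = -5.21 ± z·3.01 with z = 1.645.
Half-width: 1.645 × 3.01 = 4.95.
-5.21 − 4.95 = -10.16; -5.21 + 4.95 = -0.26.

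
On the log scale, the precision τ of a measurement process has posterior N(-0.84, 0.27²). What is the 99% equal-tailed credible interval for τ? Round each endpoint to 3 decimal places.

[0.215, 0.865]

On the log scale the 99% interval is -0.84 ± 2.576 × 0.27 = [-1.5355, -0.1445].
Exponentiate: [e^-1.5355, e^-0.1445] = [0.215, 0.865].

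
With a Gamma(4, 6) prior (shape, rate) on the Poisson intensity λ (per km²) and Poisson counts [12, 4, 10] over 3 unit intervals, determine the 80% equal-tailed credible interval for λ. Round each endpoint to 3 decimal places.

Posterior: Gamma(4+26, 6+3) = Gamma(30, 9) (shape, rate).
Equal-tailed 80% interval: Gamma(30, 9) quantiles at 0.1 and 0.9.
Posterior mean ≈ 3.333, SD ≈ 0.609; a Normal approximation gives roughly [2.553, 4.113].
Exact: lower = 2.581; upper = 4.133.

[2.581, 4.133]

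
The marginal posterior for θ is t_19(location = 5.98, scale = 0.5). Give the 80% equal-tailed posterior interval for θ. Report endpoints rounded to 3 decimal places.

The t_19 distribution is symmetric; the 80% interval is 5.98 ± t·0.5 with t_{0.9,19} = 1.328.
Half-width: 1.328 × 0.5 = 0.664.
5.98 − 0.664 = 5.316; 5.98 + 0.664 = 6.644.

[5.316, 6.644]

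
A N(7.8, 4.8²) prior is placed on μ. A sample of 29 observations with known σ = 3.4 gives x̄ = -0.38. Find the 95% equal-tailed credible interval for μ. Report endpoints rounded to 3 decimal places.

Posterior precision = 1/4.8² + 29/3.4² = 0.0434 + 2.5087 = 2.5521, so posterior SD = 0.6260.
Posterior mean = (7.8/4.8² + 29·-0.38/3.4²) / 2.5521 = -0.2409.
Interval: -0.2409 ± 1.960 × 0.6260 → [-1.468, 0.986].

[-1.468, 0.986]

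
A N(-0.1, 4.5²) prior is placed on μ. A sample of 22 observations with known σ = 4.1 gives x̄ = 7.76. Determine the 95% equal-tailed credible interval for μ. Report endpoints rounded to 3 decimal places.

Posterior precision = 1/4.5² + 22/4.1² = 0.0494 + 1.3087 = 1.3581, so posterior SD = 0.8581.
Posterior mean = (-0.1/4.5² + 22·7.76/4.1²) / 1.3581 = 7.4742.
Interval: 7.4742 ± 1.960 × 0.8581 → [5.792, 9.156].

[5.792, 9.156]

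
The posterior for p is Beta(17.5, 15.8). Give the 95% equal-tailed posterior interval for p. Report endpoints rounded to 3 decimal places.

[0.358, 0.690]

Posterior: Beta(17.5, 15.8).
Equal-tailed 95% interval: the 0.025 and 0.975 quantiles of Beta(17.5, 15.8).
Posterior mean ≈ 0.526, SD ≈ 0.085; a Normal approximation gives roughly [0.358, 0.693].
Exact: F⁻¹(0.025) = 0.358; F⁻¹(0.975) = 0.690.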